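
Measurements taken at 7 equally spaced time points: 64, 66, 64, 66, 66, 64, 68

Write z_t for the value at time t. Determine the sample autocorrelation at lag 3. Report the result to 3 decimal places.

0.220

Mean z̄ = (64 + 66 + 64 + 66 + 66 + 64 + 68)/7 = 65.4286
Numerator Σ_{t=1}^{4}(z_t−z̄)(z_{t+3}−z̄) = 3.0204
Denominator Σ(z_t−z̄)² = 13.7143
r_3 = 3.0204 / 13.7143 = 0.220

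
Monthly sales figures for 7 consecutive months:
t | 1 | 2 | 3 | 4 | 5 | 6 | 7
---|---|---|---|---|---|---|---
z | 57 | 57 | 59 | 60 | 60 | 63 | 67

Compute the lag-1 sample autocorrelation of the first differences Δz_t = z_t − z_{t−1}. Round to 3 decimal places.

First differences Δz: 0, 2, 1, 0, 3, 4
Mean of differences = 1.6667
Numerator Σ(Δz_t−Δz̄)(Δz_{t+1}−Δz̄) = 1.2222
Denominator Σ(Δz_t−Δz̄)² = 13.3333
r_1(Δz) = 1.2222 / 13.3333 = 0.092

0.092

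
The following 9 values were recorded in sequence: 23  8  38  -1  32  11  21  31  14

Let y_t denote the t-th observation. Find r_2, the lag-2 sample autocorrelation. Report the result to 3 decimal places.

Mean ȳ = (23 + 8 + 38 − 1 + 32 + 11 + 21 + 31 + 14)/9 = 19.6667
Numerator Σ_{t=1}^{7}(y_t−ȳ)(y_{t+2}−ȳ) = 618.1111
Denominator Σ(y_t−ȳ)² = 1300.0000
r_2 = 618.1111 / 1300.0000 = 0.475

0.475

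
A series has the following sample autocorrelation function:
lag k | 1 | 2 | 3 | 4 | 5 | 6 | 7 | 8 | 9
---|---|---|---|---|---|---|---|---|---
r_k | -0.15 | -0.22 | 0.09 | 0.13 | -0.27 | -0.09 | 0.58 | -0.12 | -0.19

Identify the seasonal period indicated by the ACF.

7

The largest autocorrelation is r_7 = 0.58; the remaining lags stay at or below 0.13.
The dominant spike at lag 7 indicates a seasonal period of 7.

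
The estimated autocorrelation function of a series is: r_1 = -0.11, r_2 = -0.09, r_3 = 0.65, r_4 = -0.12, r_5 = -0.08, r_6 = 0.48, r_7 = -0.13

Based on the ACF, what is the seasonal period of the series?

The largest autocorrelation is r_3 = 0.65, with a weaker echo at lag 6 (0.48); the remaining lags stay at or below -0.08.
The dominant spike at lag 3 indicates a seasonal period of 3.

3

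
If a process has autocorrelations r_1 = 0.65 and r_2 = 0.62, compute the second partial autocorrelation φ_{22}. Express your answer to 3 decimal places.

0.342

φ_{22} = (r_2 − r_1²) / (1 − r_1²)
r_1² = (0.65)² = 0.4225
Numerator = 0.62 − 0.4225 = 0.1975; denominator = 1 − 0.4225 = 0.5775
φ_{22} = 0.1975 / 0.5775 = 0.342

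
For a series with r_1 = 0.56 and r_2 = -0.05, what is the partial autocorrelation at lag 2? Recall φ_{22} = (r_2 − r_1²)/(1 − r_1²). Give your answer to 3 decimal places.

-0.530

φ_{22} = (r_2 − r_1²) / (1 − r_1²)
r_1² = (0.56)² = 0.3136
Numerator = -0.05 − 0.3136 = -0.3636; denominator = 1 − 0.3136 = 0.6864
φ_{22} = -0.3636 / 0.6864 = -0.530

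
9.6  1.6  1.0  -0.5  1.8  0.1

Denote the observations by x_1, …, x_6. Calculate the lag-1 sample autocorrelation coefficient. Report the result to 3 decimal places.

Mean x̄ = (9.6 + 1.6 + 1.0 − 0.5 + 1.8 + 0.1)/6 = 2.2667
Deviations from mean: 7.3333, -0.6667, -1.2667, -2.7667, -0.4667, -2.1667
Σ(x_t−x̄)(x_{t+1}−x̄) = (-4.8889) + (0.8444) + (3.5044) + (1.2911) + (1.0111) = 1.7622
Denominator Σ(x_t−x̄)² = 68.3933
r_1 = 1.7622 / 68.3933 = 0.026

0.026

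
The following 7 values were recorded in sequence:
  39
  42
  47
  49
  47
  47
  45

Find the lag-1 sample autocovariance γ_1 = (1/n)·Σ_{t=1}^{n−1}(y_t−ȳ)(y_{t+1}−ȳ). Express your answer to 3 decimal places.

Mean ȳ = (39 + 42 + 47 + 49 + 47 + 47 + 45)/7 = 45.1429
Deviations: -6.1429, -3.1429, 1.8571, 3.8571, 1.8571, 1.8571, -0.1429
Σ_{t=1}^{6}(y_t−ȳ)(y_{t+1}−ȳ) = 30.9796
γ_1 = 30.9796 / 7 = 4.426

4.426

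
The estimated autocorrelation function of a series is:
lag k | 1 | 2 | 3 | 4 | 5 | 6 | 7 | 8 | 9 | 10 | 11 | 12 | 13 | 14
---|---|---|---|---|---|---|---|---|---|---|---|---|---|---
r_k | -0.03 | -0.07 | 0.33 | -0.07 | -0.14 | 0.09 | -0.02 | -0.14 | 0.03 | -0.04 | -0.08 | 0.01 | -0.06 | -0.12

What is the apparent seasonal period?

The largest autocorrelation is r_3 = 0.33; the remaining lags stay at or below 0.09.
The dominant spike at lag 3 indicates a seasonal period of 3.

3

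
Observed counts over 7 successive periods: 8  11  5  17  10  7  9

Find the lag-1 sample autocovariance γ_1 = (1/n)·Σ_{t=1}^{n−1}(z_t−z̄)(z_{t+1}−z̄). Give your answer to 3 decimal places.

-5.598

Mean z̄ = (8 + 11 + 5 + 17 + 10 + 7 + 9)/7 = 9.5714
Deviations: -1.5714, 1.4286, -4.5714, 7.4286, 0.4286, -2.5714, -0.5714
Σ_{t=1}^{6}(z_t−z̄)(z_{t+1}−z̄) = -39.1837
γ_1 = -39.1837 / 7 = -5.598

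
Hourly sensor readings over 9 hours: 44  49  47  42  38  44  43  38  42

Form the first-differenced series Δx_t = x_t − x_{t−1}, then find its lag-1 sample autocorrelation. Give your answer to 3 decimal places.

-0.189

First differences Δx: 5, -2, -5, -4, 6, -1, -5, 4
Mean of differences = -0.2500
Numerator Σ(Δx_t−Δx̄)(Δx_{t+1}−Δx̄) = -27.8125
Denominator Σ(Δx_t−Δx̄)² = 147.5000
r_1(Δx) = -27.8125 / 147.5000 = -0.189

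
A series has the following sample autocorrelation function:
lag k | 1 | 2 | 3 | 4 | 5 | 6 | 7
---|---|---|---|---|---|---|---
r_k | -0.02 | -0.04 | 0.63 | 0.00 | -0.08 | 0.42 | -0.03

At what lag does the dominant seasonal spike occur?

The largest autocorrelation is r_3 = 0.63, with a weaker echo at lag 6 (0.42); the remaining lags stay at or below 0.00.
The dominant spike at lag 3 indicates a seasonal period of 3.

3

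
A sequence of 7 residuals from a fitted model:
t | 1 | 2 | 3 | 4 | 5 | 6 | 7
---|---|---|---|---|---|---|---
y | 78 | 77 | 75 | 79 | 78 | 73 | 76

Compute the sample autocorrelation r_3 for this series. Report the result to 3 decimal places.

0.323

Mean ȳ = (78 + 77 + 75 + 79 + 78 + 73 + 76)/7 = 76.5714
Numerator Σ_{t=1}^{4}(y_t−ȳ)(y_{t+3}−ȳ) = 8.3061
Denominator Σ(y_t−ȳ)² = 25.7143
r_3 = 8.3061 / 25.7143 = 0.323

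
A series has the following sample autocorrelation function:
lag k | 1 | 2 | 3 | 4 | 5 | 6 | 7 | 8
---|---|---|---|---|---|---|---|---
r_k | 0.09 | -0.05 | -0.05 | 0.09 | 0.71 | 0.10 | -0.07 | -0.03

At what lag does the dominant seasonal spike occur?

The largest autocorrelation is r_5 = 0.71; the remaining lags stay at or below 0.10.
The dominant spike at lag 5 indicates a seasonal period of 5.

5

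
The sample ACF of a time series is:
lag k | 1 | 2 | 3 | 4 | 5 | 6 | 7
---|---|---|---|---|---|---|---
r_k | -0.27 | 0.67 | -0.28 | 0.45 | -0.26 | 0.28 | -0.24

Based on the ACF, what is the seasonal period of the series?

2

The largest autocorrelation is r_2 = 0.67, with weaker echoes at lags 4 (0.45) and 6 (0.28); the remaining lags stay at or below -0.24.
The dominant spike at lag 2 indicates a seasonal period of 2.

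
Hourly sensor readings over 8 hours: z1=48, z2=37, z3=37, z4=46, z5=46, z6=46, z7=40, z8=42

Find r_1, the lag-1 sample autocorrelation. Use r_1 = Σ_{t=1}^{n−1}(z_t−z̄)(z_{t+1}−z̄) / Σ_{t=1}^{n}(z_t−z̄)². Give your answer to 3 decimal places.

-0.012

Mean z̄ = (48 + 37 + 37 + 46 + 46 + 46 + 40 + 42)/8 = 42.7500
Deviations from mean: 5.2500, -5.7500, -5.7500, 3.2500, 3.2500, 3.2500, -2.7500, -0.7500
Numerator Σ_{t=1}^{7}(z_t−z̄)(z_{t+1}−z̄) = -1.5625
Denominator Σ(z_t−z̄)² = 133.5000
r_1 = -1.5625 / 133.5000 = -0.012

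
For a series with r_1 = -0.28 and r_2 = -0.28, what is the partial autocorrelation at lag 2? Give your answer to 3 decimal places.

φ_{22} = (r_2 − r_1²) / (1 − r_1²)
r_1² = (-0.28)² = 0.0784
Numerator = -0.28 − 0.0784 = -0.3584; denominator = 1 − 0.0784 = 0.9216
φ_{22} = -0.3584 / 0.9216 = -0.389

-0.389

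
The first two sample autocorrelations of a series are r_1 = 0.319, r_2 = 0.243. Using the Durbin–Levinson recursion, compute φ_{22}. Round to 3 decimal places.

φ_{22} = (r_2 − r_1²) / (1 − r_1²)
r_1² = (0.319)² = 0.101761
Numerator = 0.243 − 0.1018 = 0.1412; denominator = 1 − 0.1018 = 0.8982
φ_{22} = 0.1412 / 0.8982 = 0.157

0.157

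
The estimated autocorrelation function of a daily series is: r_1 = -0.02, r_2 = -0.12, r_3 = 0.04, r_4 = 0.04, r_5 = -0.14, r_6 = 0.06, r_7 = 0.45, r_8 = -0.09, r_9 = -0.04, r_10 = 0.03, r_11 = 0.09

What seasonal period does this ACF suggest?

7

The largest autocorrelation is r_7 = 0.45; the remaining lags stay at or below 0.09.
The dominant spike at lag 7 indicates a seasonal period of 7.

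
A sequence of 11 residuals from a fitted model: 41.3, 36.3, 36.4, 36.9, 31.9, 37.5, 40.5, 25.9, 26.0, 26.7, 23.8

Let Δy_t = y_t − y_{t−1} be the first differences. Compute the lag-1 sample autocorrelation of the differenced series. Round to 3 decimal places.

First differences Δy: -5.0, 0.1, 0.5, -5.0, 5.6, 3.0, -14.6, 0.1, 0.7, -2.9
Mean of differences = -1.7500
Numerator Σ(Δy_t−Δȳ)(Δy_{t+1}−Δȳ) = -81.2325
Denominator Σ(Δy_t−Δȳ)² = 282.0650
r_1(Δy) = -81.2325 / 282.0650 = -0.288

-0.288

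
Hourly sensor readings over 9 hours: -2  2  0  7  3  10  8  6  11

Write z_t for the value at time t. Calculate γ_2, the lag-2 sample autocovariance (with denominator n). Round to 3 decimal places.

7.333

Mean z̄ = (-2 + 2 + 0 + 7 + 3 + 10 + 8 + 6 + 11)/9 = 5.0000
Σ_{t=1}^{7}(z_t−z̄)(z_{t+2}−z̄) = 66.0000
γ_2 = 66.0000 / 9 = 7.333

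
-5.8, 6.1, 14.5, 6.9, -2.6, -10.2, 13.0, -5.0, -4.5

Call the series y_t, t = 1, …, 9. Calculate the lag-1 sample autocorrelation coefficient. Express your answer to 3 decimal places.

Mean ȳ = (-5.8 + 6.1 + 14.5 + 6.9 − 2.6 − 10.2 + 13.0 − 5.0 − 4.5)/9 = 1.3778
Numerator Σ_{t=1}^{8}(y_t−ȳ)(y_{t+1}−ȳ) = -46.5738
Denominator Σ(y_t−ȳ)² = 636.6756
r_1 = -46.5738 / 636.6756 = -0.073

-0.073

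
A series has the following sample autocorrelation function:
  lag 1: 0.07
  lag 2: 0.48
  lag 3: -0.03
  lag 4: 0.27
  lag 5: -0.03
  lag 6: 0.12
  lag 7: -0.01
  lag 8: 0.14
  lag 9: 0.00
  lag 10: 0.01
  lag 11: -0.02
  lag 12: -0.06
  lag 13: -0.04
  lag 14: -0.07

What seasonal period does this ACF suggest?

2

The largest autocorrelation is r_2 = 0.48, with a weaker echo at lag 4 (0.27); the remaining lags stay at or below 0.14.
The dominant spike at lag 2 indicates a seasonal period of 2.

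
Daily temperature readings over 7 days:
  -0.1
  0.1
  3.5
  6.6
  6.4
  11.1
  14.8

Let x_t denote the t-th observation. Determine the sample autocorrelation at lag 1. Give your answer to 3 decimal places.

Mean x̄ = (-0.1 + 0.1 + 3.5 + 6.6 + 6.4 + 11.1 + 14.8)/7 = 6.0571
Deviations from mean: -6.1571, -5.9571, -2.5571, 0.5429, 0.3429, 5.0429, 8.7429
Σ(x_t−x̄)(x_{t+1}−x̄) = (36.6790) + (15.2333) + (-1.3882) + (0.1861) + (1.7290) + (44.0890) = 96.5282
Denominator Σ(x_t−x̄)² = 182.2171
r_1 = 96.5282 / 182.2171 = 0.530

0.530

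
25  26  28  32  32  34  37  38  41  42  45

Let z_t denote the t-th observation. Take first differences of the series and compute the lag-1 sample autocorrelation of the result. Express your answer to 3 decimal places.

-0.571

First differences Δz: 1, 2, 4, 0, 2, 3, 1, 3, 1, 3
Mean of differences = 2.0000
Numerator Σ(Δz_t−Δz̄)(Δz_{t+1}−Δz̄) = -8.0000
Denominator Σ(Δz_t−Δz̄)² = 14.0000
r_1(Δz) = -8.0000 / 14.0000 = -0.571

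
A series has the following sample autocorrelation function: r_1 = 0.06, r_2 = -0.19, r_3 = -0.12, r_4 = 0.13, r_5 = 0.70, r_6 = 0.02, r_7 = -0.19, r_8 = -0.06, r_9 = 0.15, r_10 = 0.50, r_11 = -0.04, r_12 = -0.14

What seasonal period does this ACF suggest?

5

The largest autocorrelation is r_5 = 0.70, with a weaker echo at lag 10 (0.50); the remaining lags stay at or below 0.15.
The dominant spike at lag 5 indicates a seasonal period of 5.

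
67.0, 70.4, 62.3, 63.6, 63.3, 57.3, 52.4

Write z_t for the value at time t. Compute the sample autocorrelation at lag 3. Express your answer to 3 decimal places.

Mean z̄ = (67.0 + 70.4 + 62.3 + 63.6 + 63.3 + 57.3 + 52.4)/7 = 62.3286
Deviations from mean: 4.6714, 8.0714, -0.0286, 1.2714, 0.9714, -5.0286, -9.9286
Σ(z_t−z̄)(z_{t+3}−z̄) = (5.9394) + (7.8408) + (0.1437) + (-12.6235) = 1.3004
Denominator Σ(z_t−z̄)² = 213.3943
r_3 = 1.3004 / 213.3943 = 0.006

0.006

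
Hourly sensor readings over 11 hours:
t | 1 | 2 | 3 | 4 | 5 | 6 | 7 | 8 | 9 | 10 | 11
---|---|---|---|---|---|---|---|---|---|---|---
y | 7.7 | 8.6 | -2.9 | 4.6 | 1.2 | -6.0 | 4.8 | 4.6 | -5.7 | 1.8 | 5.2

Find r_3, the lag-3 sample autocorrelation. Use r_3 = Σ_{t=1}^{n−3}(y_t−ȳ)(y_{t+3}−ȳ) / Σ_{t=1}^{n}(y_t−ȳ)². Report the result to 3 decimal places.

Mean ȳ = (7.7 + 8.6 − 2.9 + 4.6 + 1.2 − 6.0 + 4.8 + 4.6 − 5.7 + 1.8 + 5.2)/11 = 2.1727
Numerator Σ_{t=1}^{8}(y_t−ȳ)(y_{t+3}−ȳ) = 123.3487
Denominator Σ(y_t−ȳ)² = 255.3018
r_3 = 123.3487 / 255.3018 = 0.483

0.483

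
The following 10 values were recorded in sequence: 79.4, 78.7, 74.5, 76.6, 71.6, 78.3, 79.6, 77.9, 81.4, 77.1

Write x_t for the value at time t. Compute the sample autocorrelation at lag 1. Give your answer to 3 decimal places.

Mean x̄ = (79.4 + 78.7 + 74.5 + 76.6 + 71.6 + 78.3 + 79.6 + 77.9 + 81.4 + 77.1)/10 = 77.5100
Numerator Σ_{t=1}^{9}(x_t−x̄)(x_{t+1}−x̄) = 4.5039
Denominator Σ(x_t−x̄)² = 70.2490
r_1 = 4.5039 / 70.2490 = 0.064

0.064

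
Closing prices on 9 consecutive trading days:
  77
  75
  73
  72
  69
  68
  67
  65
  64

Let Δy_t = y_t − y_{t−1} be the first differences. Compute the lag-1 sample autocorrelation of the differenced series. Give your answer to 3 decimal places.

-0.488

First differences Δy: -2, -2, -1, -3, -1, -1, -2, -1
Mean of differences = -1.6250
Numerator Σ(Δy_t−Δȳ)(Δy_{t+1}−Δȳ) = -1.8906
Denominator Σ(Δy_t−Δȳ)² = 3.8750
r_1(Δy) = -1.8906 / 3.8750 = -0.488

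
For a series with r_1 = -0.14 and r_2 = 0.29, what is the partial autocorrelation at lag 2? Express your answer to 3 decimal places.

0.276

φ_{22} = (r_2 − r_1²) / (1 − r_1²)
r_1² = (-0.14)² = 0.0196
Numerator = 0.29 − 0.0196 = 0.2704; denominator = 1 − 0.0196 = 0.9804
φ_{22} = 0.2704 / 0.9804 = 0.276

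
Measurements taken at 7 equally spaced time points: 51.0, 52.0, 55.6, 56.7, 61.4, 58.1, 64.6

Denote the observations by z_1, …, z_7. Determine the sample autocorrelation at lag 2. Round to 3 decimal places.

Mean z̄ = (51.0 + 52.0 + 55.6 + 56.7 + 61.4 + 58.1 + 64.6)/7 = 57.0571
Deviations from mean: -6.0571, -5.0571, -1.4571, -0.3571, 4.3429, 1.0429, 7.5429
Numerator Σ_{t=1}^{5}(z_t−z̄)(z_{t+2}−z̄) = 36.6892
Denominator Σ(z_t−z̄)² = 141.3571
r_2 = 36.6892 / 141.3571 = 0.260

0.260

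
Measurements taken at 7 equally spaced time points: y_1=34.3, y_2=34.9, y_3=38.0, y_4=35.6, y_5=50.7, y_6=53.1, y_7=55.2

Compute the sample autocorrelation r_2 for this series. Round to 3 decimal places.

Mean ȳ = (34.3 + 34.9 + 38.0 + 35.6 + 50.7 + 53.1 + 55.2)/7 = 43.1143
Deviations from mean: -8.8143, -8.2143, -5.1143, -7.5143, 7.5857, 9.9857, 12.0857
Σ(y_t−ȳ)(y_{t+2}−ȳ) = (45.0788) + (61.7245) + (-38.7955) + (-75.0355) + (91.6788) = 84.6510
Denominator Σ(y_t−ȳ)² = 531.1086
r_2 = 84.6510 / 531.1086 = 0.159

0.159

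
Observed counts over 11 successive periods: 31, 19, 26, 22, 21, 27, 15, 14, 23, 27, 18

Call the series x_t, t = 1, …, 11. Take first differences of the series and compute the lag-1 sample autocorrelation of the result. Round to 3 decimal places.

First differences Δx: -12, 7, -4, -1, 6, -12, -1, 9, 4, -9
Mean of differences = -1.3000
Numerator Σ(Δx_t−Δx̄)(Δx_{t+1}−Δx̄) = -174.2900
Denominator Σ(Δx_t−Δx̄)² = 552.1000
r_1(Δx) = -174.2900 / 552.1000 = -0.316

-0.316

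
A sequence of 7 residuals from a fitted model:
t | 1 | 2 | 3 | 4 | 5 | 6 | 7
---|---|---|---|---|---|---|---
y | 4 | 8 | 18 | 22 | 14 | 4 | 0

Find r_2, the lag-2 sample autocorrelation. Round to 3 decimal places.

Mean ȳ = (4 + 8 + 18 + 22 + 14 + 4 + 0)/7 = 10.0000
Deviations from mean: -6.0000, -2.0000, 8.0000, 12.0000, 4.0000, -6.0000, -10.0000
Σ(y_t−ȳ)(y_{t+2}−ȳ) = (-48.0000) + (-24.0000) + (32.0000) + (-72.0000) + (-40.0000) = -152.0000
Denominator Σ(y_t−ȳ)² = 400.0000
r_2 = -152.0000 / 400.0000 = -0.380

-0.380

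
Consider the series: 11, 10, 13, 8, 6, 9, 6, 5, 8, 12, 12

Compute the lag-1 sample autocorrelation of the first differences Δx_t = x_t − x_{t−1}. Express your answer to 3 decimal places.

First differences Δx: -1, 3, -5, -2, 3, -3, -1, 3, 4, 0
Mean of differences = 0.1000
Numerator Σ(Δx_t−Δx̄)(Δx_{t+1}−Δx̄) = -11.2100
Denominator Σ(Δx_t−Δx̄)² = 82.9000
r_1(Δx) = -11.2100 / 82.9000 = -0.135

-0.135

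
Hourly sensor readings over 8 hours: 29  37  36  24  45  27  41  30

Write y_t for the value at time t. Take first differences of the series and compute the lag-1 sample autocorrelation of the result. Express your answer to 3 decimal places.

-0.800

First differences Δy: 8, -1, -12, 21, -18, 14, -11
Mean of differences = 0.1429
Numerator Σ(Δy_t−Δȳ)(Δy_{t+1}−Δȳ) = -1032.5918
Denominator Σ(Δy_t−Δȳ)² = 1290.8571
r_1(Δy) = -1032.5918 / 1290.8571 = -0.800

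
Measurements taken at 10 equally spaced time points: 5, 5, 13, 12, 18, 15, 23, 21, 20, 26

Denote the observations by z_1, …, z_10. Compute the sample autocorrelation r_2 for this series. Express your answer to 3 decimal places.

0.353

Mean z̄ = (5 + 5 + 13 + 12 + 18 + 15 + 23 + 21 + 20 + 26)/10 = 15.8000
Numerator Σ_{t=1}^{8}(z_t−z̄)(z_{t+2}−z̄) = 163.1200
Denominator Σ(z_t−z̄)² = 461.6000
r_2 = 163.1200 / 461.6000 = 0.353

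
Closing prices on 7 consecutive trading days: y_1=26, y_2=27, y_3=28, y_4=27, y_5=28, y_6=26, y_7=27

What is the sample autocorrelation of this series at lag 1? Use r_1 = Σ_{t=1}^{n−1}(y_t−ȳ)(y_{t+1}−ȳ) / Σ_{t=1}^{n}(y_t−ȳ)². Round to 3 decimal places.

Mean ȳ = (26 + 27 + 28 + 27 + 28 + 26 + 27)/7 = 27.0000
Deviations from mean: -1.0000, 0.0000, 1.0000, 0.0000, 1.0000, -1.0000, 0.0000
Numerator Σ_{t=1}^{6}(y_t−ȳ)(y_{t+1}−ȳ) = -1.0000
Denominator Σ(y_t−ȳ)² = 4.0000
r_1 = -1.0000 / 4.0000 = -0.250

-0.250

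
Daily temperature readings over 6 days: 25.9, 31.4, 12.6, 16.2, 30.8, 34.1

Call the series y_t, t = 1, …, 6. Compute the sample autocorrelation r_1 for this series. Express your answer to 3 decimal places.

0.100

Mean ȳ = (25.9 + 31.4 + 12.6 + 16.2 + 30.8 + 34.1)/6 = 25.1667
Numerator Σ_{t=1}^{5}(y_t−ȳ)(y_{t+1}−ȳ) = 38.7322
Denominator Σ(y_t−ȳ)² = 389.2533
r_1 = 38.7322 / 389.2533 = 0.100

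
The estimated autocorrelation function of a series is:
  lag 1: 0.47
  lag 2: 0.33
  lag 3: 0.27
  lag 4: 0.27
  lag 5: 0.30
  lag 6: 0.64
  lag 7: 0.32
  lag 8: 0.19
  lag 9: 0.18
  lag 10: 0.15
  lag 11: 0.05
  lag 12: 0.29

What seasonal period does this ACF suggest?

6

The largest autocorrelation is r_6 = 0.64; the remaining lags stay at or below 0.47. The elevated value at lag 1 (0.47), dropping to 0.33 at lag 2, reflects decaying short-term dependence rather than seasonality.
The dominant spike at lag 6 indicates a seasonal period of 6.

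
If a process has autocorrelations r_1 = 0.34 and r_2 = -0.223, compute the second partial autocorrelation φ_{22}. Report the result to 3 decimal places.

-0.383

φ_{22} = (r_2 − r_1²) / (1 − r_1²)
r_1² = (0.34)² = 0.1156
Numerator = -0.223 − 0.1156 = -0.3386; denominator = 1 − 0.1156 = 0.8844
φ_{22} = -0.3386 / 0.8844 = -0.383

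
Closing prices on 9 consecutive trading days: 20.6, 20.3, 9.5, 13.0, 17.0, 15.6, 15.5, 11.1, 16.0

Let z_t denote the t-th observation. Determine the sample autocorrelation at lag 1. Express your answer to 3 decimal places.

Mean z̄ = (20.6 + 20.3 + 9.5 + 13.0 + 17.0 + 15.6 + 15.5 + 11.1 + 16.0)/9 = 15.4000
Numerator Σ_{t=1}^{8}(z_t−z̄)(z_{t+1}−z̄) = 4.2200
Denominator Σ(z_t−z̄)² = 113.0800
r_1 = 4.2200 / 113.0800 = 0.037

0.037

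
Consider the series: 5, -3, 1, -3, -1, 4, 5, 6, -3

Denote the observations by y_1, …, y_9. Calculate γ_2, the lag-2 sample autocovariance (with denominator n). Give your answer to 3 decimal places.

-0.591

Mean ȳ = (5 − 3 + 1 − 3 − 1 + 4 + 5 + 6 − 3)/9 = 1.2222
Σ_{t=1}^{7}(y_t−ȳ)(y_{t+2}−ȳ) = -5.3210
γ_2 = -5.3210 / 9 = -0.591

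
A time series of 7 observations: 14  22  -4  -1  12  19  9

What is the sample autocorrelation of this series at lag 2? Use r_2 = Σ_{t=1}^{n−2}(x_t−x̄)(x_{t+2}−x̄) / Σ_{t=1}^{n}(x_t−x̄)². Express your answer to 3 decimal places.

Mean x̄ = (14 + 22 − 4 − 1 + 12 + 19 + 9)/7 = 10.1429
Deviations from mean: 3.8571, 11.8571, -14.1429, -11.1429, 1.8571, 8.8571, -1.1429
Numerator Σ_{t=1}^{5}(x_t−x̄)(x_{t+2}−x̄) = -313.7551
Denominator Σ(x_t−x̄)² = 562.8571
r_2 = -313.7551 / 562.8571 = -0.557

-0.557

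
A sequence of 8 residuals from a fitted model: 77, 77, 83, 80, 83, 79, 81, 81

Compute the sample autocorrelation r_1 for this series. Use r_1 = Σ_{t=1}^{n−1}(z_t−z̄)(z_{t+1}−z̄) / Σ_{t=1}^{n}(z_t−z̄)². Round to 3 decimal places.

-0.087

Mean z̄ = (77 + 77 + 83 + 80 + 83 + 79 + 81 + 81)/8 = 80.1250
Deviations from mean: -3.1250, -3.1250, 2.8750, -0.1250, 2.8750, -1.1250, 0.8750, 0.8750
Σ(z_t−z̄)(z_{t+1}−z̄) = (9.7656) + (-8.9844) + (-0.3594) + (-0.3594) + (-3.2344) + (-0.9844) + (0.7656) = -3.3906
Denominator Σ(z_t−z̄)² = 38.8750
r_1 = -3.3906 / 38.8750 = -0.087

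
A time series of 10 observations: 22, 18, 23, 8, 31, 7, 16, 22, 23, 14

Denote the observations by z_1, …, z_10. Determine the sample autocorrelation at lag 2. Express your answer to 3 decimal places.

0.202

Mean z̄ = (22 + 18 + 23 + 8 + 31 + 7 + 16 + 22 + 23 + 14)/10 = 18.4000
Numerator Σ_{t=1}^{8}(z_t−z̄)(z_{t+2}−z̄) = 99.0800
Denominator Σ(z_t−z̄)² = 490.4000
r_2 = 99.0800 / 490.4000 = 0.202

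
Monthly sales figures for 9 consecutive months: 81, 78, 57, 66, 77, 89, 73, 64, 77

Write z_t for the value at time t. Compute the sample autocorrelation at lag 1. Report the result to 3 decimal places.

Mean z̄ = (81 + 78 + 57 + 66 + 77 + 89 + 73 + 64 + 77)/9 = 73.5556
Numerator Σ_{t=1}^{8}(z_t−z̄)(z_{t+1}−z̄) = 75.5802
Denominator Σ(z_t−z̄)² = 760.2222
r_1 = 75.5802 / 760.2222 = 0.099

0.099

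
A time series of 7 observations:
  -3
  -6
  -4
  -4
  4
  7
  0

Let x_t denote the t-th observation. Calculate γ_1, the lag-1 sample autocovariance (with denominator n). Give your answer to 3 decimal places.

Mean x̄ = (-3 − 6 − 4 − 4 + 4 + 7 + 0)/7 = -0.8571
Deviations: -2.1429, -5.1429, -3.1429, -3.1429, 4.8571, 7.8571, 0.8571
Σ_{t=1}^{6}(x_t−x̄)(x_{t+1}−x̄) = 66.6939
γ_1 = 66.6939 / 7 = 9.528

9.528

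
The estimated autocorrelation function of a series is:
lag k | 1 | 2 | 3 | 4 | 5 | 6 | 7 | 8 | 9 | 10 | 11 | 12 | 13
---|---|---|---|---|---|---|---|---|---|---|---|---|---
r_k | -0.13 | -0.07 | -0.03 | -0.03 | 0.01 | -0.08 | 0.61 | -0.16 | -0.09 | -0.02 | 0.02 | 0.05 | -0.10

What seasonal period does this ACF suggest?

7

The largest autocorrelation is r_7 = 0.61; the remaining lags stay at or below 0.05.
The dominant spike at lag 7 indicates a seasonal period of 7.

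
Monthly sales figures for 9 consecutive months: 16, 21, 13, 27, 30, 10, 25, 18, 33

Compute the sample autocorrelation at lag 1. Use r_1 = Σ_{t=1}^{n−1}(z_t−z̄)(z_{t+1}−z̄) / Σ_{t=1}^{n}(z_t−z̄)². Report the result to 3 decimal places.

-0.372

Mean z̄ = (16 + 21 + 13 + 27 + 30 + 10 + 25 + 18 + 33)/9 = 21.4444
Numerator Σ_{t=1}^{8}(z_t−z̄)(z_{t+1}−z̄) = -183.8642
Denominator Σ(z_t−z̄)² = 494.2222
r_1 = -183.8642 / 494.2222 = -0.372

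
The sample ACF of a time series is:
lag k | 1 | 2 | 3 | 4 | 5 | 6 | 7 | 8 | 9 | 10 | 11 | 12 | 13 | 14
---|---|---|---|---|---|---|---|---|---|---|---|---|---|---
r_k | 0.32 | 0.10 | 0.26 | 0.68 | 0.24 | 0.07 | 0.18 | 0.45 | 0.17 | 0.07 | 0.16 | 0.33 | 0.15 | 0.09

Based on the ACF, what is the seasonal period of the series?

The largest autocorrelation is r_4 = 0.68, with weaker echoes at lags 8 (0.45) and 12 (0.33); the remaining lags stay at or below 0.32. The elevated value at lag 1 (0.32), dropping to 0.10 at lag 2, reflects decaying short-term dependence rather than seasonality.
The dominant spike at lag 4 indicates a seasonal period of 4.

4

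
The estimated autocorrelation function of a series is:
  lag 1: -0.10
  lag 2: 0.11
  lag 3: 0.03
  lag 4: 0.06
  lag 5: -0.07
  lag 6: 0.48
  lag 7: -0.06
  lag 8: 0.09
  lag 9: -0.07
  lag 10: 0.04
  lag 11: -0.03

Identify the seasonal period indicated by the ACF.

The largest autocorrelation is r_6 = 0.48; the remaining lags stay at or below 0.11.
The dominant spike at lag 6 indicates a seasonal period of 6.

6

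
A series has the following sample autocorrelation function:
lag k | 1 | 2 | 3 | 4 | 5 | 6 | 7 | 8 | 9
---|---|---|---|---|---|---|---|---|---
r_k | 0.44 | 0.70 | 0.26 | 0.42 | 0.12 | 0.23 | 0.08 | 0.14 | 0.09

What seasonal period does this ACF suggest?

2

The largest autocorrelation is r_2 = 0.70; the remaining lags stay at or below 0.44.
The dominant spike at lag 2 indicates a seasonal period of 2.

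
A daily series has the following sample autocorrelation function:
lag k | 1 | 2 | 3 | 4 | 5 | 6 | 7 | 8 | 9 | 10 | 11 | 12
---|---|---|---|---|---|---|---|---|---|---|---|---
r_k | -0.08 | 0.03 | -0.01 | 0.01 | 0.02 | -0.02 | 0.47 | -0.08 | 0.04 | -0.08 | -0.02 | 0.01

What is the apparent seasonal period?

7

The largest autocorrelation is r_7 = 0.47; the remaining lags stay at or below 0.04.
The dominant spike at lag 7 indicates a seasonal period of 7.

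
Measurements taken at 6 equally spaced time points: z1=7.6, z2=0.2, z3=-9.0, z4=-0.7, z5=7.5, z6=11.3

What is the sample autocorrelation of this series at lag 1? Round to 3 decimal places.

Mean z̄ = (7.6 + 0.2 − 9.0 − 0.7 + 7.5 + 11.3)/6 = 2.8167
Deviations from mean: 4.7833, -2.6167, -11.8167, -3.5167, 4.6833, 8.4833
Σ(z_t−z̄)(z_{t+1}−z̄) = (-12.5164) + (30.9203) + (41.5553) + (-16.4697) + (39.7303) = 83.2197
Denominator Σ(z_t−z̄)² = 275.6283
r_1 = 83.2197 / 275.6283 = 0.302

0.302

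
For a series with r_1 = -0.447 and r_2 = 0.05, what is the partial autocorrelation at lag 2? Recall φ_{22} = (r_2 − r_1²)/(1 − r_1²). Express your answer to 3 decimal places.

φ_{22} = (r_2 − r_1²) / (1 − r_1²)
r_1² = (-0.447)² = 0.199809
Numerator = 0.05 − 0.1998 = -0.1498; denominator = 1 − 0.1998 = 0.8002
φ_{22} = -0.1498 / 0.8002 = -0.187

-0.187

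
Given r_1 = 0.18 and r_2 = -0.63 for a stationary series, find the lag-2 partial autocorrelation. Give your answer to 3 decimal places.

-0.685

φ_{22} = (r_2 − r_1²) / (1 − r_1²)
r_1² = (0.18)² = 0.0324
Numerator = -0.63 − 0.0324 = -0.6624; denominator = 1 − 0.0324 = 0.9676
φ_{22} = -0.6624 / 0.9676 = -0.685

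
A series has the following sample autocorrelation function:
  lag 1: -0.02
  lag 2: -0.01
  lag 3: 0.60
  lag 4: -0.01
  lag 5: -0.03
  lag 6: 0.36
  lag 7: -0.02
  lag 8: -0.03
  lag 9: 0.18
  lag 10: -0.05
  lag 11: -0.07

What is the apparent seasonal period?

3

The largest autocorrelation is r_3 = 0.60, with weaker echoes at lags 6 (0.36) and 9 (0.18); the remaining lags stay at or below -0.01.
The dominant spike at lag 3 indicates a seasonal period of 3.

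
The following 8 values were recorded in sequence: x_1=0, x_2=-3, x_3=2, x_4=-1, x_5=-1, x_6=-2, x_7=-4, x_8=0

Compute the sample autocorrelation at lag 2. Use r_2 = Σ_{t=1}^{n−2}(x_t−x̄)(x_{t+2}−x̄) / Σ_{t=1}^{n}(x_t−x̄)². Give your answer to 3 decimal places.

0.089

Mean x̄ = (0 − 3 + 2 − 1 − 1 − 2 − 4 + 0)/8 = -1.1250
Deviations from mean: 1.1250, -1.8750, 3.1250, 0.1250, 0.1250, -0.8750, -2.8750, 1.1250
Σ(x_t−x̄)(x_{t+2}−x̄) = (3.5156) + (-0.2344) + (0.3906) + (-0.1094) + (-0.3594) + (-0.9844) = 2.2188
Denominator Σ(x_t−x̄)² = 24.8750
r_2 = 2.2188 / 24.8750 = 0.089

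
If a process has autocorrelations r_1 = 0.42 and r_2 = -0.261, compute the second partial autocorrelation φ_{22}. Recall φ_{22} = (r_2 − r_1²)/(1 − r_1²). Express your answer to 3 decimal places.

-0.531

φ_{22} = (r_2 − r_1²) / (1 − r_1²)
r_1² = (0.42)² = 0.1764
Numerator = -0.261 − 0.1764 = -0.4374; denominator = 1 − 0.1764 = 0.8236
φ_{22} = -0.4374 / 0.8236 = -0.531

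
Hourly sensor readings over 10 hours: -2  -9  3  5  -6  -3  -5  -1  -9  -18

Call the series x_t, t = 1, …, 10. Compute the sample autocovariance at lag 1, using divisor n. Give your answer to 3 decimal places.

Mean x̄ = (-2 − 9 + 3 + 5 − 6 − 3 − 5 − 1 − 9 − 18)/10 = -4.5000
Σ_{t=1}^{9}(x_t−x̄)(x_{t+1}−x̄) = 52.2500
γ_1 = 52.2500 / 10 = 5.225

5.225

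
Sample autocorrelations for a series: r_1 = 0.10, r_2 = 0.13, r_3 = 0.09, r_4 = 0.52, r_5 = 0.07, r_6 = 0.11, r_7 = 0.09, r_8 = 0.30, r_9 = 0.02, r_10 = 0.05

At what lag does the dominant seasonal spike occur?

The largest autocorrelation is r_4 = 0.52, with a weaker echo at lag 8 (0.30); the remaining lags stay at or below 0.13.
The dominant spike at lag 4 indicates a seasonal period of 4.

4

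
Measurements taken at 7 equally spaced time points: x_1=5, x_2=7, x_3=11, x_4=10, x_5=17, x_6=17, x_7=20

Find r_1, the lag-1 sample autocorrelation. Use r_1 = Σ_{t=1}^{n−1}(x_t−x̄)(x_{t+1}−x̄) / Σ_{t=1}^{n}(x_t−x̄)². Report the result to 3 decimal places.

0.501

Mean x̄ = (5 + 7 + 11 + 10 + 17 + 17 + 20)/7 = 12.4286
Σ(x_t−x̄)(x_{t+1}−x̄) = (40.3265) + (7.7551) + (3.4694) + (-11.1020) + (20.8980) + (34.6122) = 95.9592
Denominator Σ(x_t−x̄)² = 191.7143
r_1 = 95.9592 / 191.7143 = 0.501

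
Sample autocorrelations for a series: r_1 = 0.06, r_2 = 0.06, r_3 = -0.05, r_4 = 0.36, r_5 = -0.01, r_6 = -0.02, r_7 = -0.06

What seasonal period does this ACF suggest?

The largest autocorrelation is r_4 = 0.36; the remaining lags stay at or below 0.06.
The dominant spike at lag 4 indicates a seasonal period of 4.

4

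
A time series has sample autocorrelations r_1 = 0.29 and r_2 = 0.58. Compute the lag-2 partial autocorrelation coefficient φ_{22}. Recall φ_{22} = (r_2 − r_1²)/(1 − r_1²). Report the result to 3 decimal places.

φ_{22} = (r_2 − r_1²) / (1 − r_1²)
r_1² = (0.29)² = 0.0841
Numerator = 0.58 − 0.0841 = 0.4959; denominator = 1 − 0.0841 = 0.9159
φ_{22} = 0.4959 / 0.9159 = 0.541

0.541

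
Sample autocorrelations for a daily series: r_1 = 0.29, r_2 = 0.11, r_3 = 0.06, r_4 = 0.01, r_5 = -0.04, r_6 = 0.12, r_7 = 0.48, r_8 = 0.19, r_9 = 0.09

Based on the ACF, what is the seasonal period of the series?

The largest autocorrelation is r_7 = 0.48; the remaining lags stay at or below 0.29. The elevated value at lag 1 (0.29), dropping to 0.11 at lag 2, reflects decaying short-term dependence rather than seasonality.
The dominant spike at lag 7 indicates a seasonal period of 7.

7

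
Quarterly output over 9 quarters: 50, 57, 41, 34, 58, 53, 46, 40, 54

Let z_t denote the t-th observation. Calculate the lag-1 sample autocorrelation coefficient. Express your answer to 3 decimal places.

Mean z̄ = (50 + 57 + 41 + 34 + 58 + 53 + 46 + 40 + 54)/9 = 48.1111
Numerator Σ_{t=1}^{8}(z_t−z̄)(z_{t+1}−z̄) = -78.2346
Denominator Σ(z_t−z̄)² = 558.8889
r_1 = -78.2346 / 558.8889 = -0.140

-0.140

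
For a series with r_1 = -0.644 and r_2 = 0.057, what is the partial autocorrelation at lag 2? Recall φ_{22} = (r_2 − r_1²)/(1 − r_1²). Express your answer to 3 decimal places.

φ_{22} = (r_2 − r_1²) / (1 − r_1²)
r_1² = (-0.644)² = 0.414736
Numerator = 0.057 − 0.4147 = -0.3577; denominator = 1 − 0.4147 = 0.5853
φ_{22} = -0.3577 / 0.5853 = -0.611

-0.611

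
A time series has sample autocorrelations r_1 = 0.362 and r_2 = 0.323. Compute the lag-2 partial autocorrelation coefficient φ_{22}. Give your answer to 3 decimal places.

0.221

φ_{22} = (r_2 − r_1²) / (1 − r_1²)
r_1² = (0.362)² = 0.131044
Numerator = 0.323 − 0.1310 = 0.1920; denominator = 1 − 0.1310 = 0.8690
φ_{22} = 0.1920 / 0.8690 = 0.221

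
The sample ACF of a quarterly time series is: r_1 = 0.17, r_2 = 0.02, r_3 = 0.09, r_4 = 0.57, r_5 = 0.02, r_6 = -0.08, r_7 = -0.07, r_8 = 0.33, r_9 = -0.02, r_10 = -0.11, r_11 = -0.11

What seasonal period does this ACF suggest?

The largest autocorrelation is r_4 = 0.57, with a weaker echo at lag 8 (0.33); the remaining lags stay at or below 0.17.
The dominant spike at lag 4 indicates a seasonal period of 4.

4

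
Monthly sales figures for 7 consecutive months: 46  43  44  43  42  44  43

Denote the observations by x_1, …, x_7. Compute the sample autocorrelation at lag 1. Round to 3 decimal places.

-0.195

Mean x̄ = (46 + 43 + 44 + 43 + 42 + 44 + 43)/7 = 43.5714
Deviations from mean: 2.4286, -0.5714, 0.4286, -0.5714, -1.5714, 0.4286, -0.5714
Numerator Σ_{t=1}^{6}(x_t−x̄)(x_{t+1}−x̄) = -1.8980
Denominator Σ(x_t−x̄)² = 9.7143
r_1 = -1.8980 / 9.7143 = -0.195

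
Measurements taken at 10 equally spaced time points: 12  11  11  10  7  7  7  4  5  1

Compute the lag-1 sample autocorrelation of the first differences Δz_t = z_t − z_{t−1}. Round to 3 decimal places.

First differences Δz: -1, 0, -1, -3, 0, 0, -3, 1, -4
Mean of differences = -1.2222
Numerator Σ(Δz_t−Δz̄)(Δz_{t+1}−Δz̄) = -12.8272
Denominator Σ(Δz_t−Δz̄)² = 23.5556
r_1(Δz) = -12.8272 / 23.5556 = -0.545

-0.545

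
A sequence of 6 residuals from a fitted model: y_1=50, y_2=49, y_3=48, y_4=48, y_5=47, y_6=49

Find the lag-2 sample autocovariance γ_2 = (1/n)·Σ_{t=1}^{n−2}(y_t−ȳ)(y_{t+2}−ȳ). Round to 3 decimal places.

Mean ȳ = (50 + 49 + 48 + 48 + 47 + 49)/6 = 48.5000
Σ_{t=1}^{4}(y_t−ȳ)(y_{t+2}−ȳ) = -0.5000
γ_2 = -0.5000 / 6 = -0.083

-0.083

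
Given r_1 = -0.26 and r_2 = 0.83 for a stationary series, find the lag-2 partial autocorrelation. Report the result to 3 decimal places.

0.818

φ_{22} = (r_2 − r_1²) / (1 − r_1²)
r_1² = (-0.26)² = 0.0676
Numerator = 0.83 − 0.0676 = 0.7624; denominator = 1 − 0.0676 = 0.9324
φ_{22} = 0.7624 / 0.9324 = 0.818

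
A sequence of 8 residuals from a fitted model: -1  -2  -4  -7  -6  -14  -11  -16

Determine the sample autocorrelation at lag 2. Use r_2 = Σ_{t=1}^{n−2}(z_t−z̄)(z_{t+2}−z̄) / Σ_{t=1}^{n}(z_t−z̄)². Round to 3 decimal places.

Mean z̄ = (-1 − 2 − 4 − 7 − 6 − 14 − 11 − 16)/8 = -7.6250
Deviations from mean: 6.6250, 5.6250, 3.6250, 0.6250, 1.6250, -6.3750, -3.3750, -8.3750
Numerator Σ_{t=1}^{6}(z_t−z̄)(z_{t+2}−z̄) = 77.3438
Denominator Σ(z_t−z̄)² = 213.8750
r_2 = 77.3438 / 213.8750 = 0.362

0.362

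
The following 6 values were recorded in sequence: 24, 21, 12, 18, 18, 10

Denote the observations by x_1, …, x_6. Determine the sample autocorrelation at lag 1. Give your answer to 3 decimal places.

-0.023

Mean x̄ = (24 + 21 + 12 + 18 + 18 + 10)/6 = 17.1667
Σ(x_t−x̄)(x_{t+1}−x̄) = (26.1944) + (-19.8056) + (-4.3056) + (0.6944) + (-5.9722) = -3.1944
Denominator Σ(x_t−x̄)² = 140.8333
r_1 = -3.1944 / 140.8333 = -0.023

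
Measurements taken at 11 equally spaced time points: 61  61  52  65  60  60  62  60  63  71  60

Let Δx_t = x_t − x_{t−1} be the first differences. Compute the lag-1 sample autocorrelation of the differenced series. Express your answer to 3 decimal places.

First differences Δx: 0, -9, 13, -5, 0, 2, -2, 3, 8, -11
Mean of differences = -0.1000
Numerator Σ(Δx_t−Δx̄)(Δx_{t+1}−Δx̄) = -255.0100
Denominator Σ(Δx_t−Δx̄)² = 476.9000
r_1(Δx) = -255.0100 / 476.9000 = -0.535

-0.535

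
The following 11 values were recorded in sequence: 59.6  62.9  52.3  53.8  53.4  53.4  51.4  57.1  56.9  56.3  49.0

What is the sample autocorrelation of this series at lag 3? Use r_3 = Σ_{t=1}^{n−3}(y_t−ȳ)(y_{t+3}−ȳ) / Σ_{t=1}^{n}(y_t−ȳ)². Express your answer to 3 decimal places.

Mean ȳ = (59.6 + 62.9 + 52.3 + 53.8 + 53.4 + 53.4 + 51.4 + 57.1 + 56.9 + 56.3 + 49.0)/11 = 55.1000
Numerator Σ_{t=1}^{8}(y_t−ȳ)(y_{t+3}−ȳ) = -32.6400
Denominator Σ(y_t−ȳ)² = 155.9800
r_3 = -32.6400 / 155.9800 = -0.209

-0.209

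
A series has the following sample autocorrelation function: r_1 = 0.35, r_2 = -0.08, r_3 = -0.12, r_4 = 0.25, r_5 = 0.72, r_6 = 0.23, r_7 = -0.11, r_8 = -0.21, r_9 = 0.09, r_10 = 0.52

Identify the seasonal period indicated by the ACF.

5

The largest autocorrelation is r_5 = 0.72, with a weaker echo at lag 10 (0.52); the remaining lags stay at or below 0.35.
The dominant spike at lag 5 indicates a seasonal period of 5.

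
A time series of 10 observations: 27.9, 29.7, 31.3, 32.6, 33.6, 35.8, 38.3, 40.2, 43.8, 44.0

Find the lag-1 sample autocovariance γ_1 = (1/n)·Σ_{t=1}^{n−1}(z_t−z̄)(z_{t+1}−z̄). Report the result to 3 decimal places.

Mean z̄ = (27.9 + 29.7 + 31.3 + 32.6 + 33.6 + 35.8 + 38.3 + 40.2 + 43.8 + 44.0)/10 = 35.7200
Σ_{t=1}^{9}(z_t−z̄)(z_{t+1}−z̄) = 208.7856
γ_1 = 208.7856 / 10 = 20.879

20.879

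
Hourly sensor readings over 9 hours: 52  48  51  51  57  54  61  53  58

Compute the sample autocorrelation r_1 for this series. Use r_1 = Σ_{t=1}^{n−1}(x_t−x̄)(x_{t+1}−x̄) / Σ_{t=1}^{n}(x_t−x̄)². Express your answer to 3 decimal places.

Mean x̄ = (52 + 48 + 51 + 51 + 57 + 54 + 61 + 53 + 58)/9 = 53.8889
Numerator Σ_{t=1}^{8}(x_t−x̄)(x_{t+1}−x̄) = 18.6543
Denominator Σ(x_t−x̄)² = 132.8889
r_1 = 18.6543 / 132.8889 = 0.140

0.140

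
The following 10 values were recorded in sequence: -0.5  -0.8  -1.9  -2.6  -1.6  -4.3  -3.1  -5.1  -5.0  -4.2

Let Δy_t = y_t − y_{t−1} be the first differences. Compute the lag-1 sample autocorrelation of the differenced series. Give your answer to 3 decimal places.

-0.680

First differences Δy: -0.3, -1.1, -0.7, 1.0, -2.7, 1.2, -2.0, 0.1, 0.8
Mean of differences = -0.4111
Numerator Σ(Δy_t−Δȳ)(Δy_{t+1}−Δȳ) = -9.9557
Denominator Σ(Δy_t−Δȳ)² = 14.6489
r_1(Δy) = -9.9557 / 14.6489 = -0.680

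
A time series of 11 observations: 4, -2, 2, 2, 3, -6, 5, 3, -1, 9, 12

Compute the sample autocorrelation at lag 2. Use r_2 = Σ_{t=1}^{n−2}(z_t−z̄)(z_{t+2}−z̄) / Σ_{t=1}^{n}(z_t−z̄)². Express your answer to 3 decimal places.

-0.136

Mean z̄ = (4 − 2 + 2 + 2 + 3 − 6 + 5 + 3 − 1 + 9 + 12)/11 = 2.8182
Numerator Σ_{t=1}^{9}(z_t−z̄)(z_{t+2}−z̄) = -33.4298
Denominator Σ(z_t−z̄)² = 245.6364
r_2 = -33.4298 / 245.6364 = -0.136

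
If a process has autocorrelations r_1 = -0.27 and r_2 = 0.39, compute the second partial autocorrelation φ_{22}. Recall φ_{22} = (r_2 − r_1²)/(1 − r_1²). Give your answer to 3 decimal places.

φ_{22} = (r_2 − r_1²) / (1 − r_1²)
r_1² = (-0.27)² = 0.0729
Numerator = 0.39 − 0.0729 = 0.3171; denominator = 1 − 0.0729 = 0.9271
φ_{22} = 0.3171 / 0.9271 = 0.342

0.342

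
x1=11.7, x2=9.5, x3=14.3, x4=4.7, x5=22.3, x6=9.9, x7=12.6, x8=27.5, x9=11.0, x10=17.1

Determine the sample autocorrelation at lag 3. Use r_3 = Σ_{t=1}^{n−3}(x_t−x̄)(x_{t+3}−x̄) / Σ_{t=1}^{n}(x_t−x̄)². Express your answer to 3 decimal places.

Mean x̄ = (11.7 + 9.5 + 14.3 + 4.7 + 22.3 + 9.9 + 12.6 + 27.5 + 11.0 + 17.1)/10 = 14.0600
Σ(x_t−x̄)(x_{t+3}−x̄) = (22.0896) + (-37.5744) + (-0.9984) + (13.6656) + (110.7456) + (12.7296) + (-4.4384) = 116.2192
Denominator Σ(x_t−x̄)² = 400.6040
r_3 = 116.2192 / 400.6040 = 0.290

0.290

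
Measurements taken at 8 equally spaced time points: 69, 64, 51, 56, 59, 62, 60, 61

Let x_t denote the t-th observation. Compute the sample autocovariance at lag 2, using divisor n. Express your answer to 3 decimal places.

-11.391

Mean x̄ = (69 + 64 + 51 + 56 + 59 + 62 + 60 + 61)/8 = 60.2500
Σ_{t=1}^{6}(x_t−x̄)(x_{t+2}−x̄) = -91.1250
γ_2 = -91.1250 / 8 = -11.391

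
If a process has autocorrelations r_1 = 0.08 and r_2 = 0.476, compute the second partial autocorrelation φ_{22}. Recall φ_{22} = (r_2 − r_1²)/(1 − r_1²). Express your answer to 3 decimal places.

φ_{22} = (r_2 − r_1²) / (1 − r_1²)
r_1² = (0.08)² = 0.0064
Numerator = 0.476 − 0.0064 = 0.4696; denominator = 1 − 0.0064 = 0.9936
φ_{22} = 0.4696 / 0.9936 = 0.473

0.473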